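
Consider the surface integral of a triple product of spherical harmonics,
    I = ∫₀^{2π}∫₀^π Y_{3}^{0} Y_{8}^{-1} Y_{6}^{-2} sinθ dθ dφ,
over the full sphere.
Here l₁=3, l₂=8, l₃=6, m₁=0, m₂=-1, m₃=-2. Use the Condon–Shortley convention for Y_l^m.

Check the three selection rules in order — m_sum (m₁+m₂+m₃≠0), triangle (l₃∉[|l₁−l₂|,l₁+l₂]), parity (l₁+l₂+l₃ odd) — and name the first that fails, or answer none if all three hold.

azimuthal sum: 0 − 1 − 2 = -3  ✗
5 ≤ 6 ≤ 11 (triangle on l)
L = 3 + 8 + 6 = 17 (odd)

m_sum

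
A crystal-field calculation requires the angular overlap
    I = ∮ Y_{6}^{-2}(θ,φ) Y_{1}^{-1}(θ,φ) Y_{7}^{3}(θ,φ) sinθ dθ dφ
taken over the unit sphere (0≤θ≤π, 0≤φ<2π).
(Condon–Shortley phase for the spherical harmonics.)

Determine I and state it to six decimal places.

-0.234717

Rules hold: Σm=0, L=14 even, 5≤7≤7.
N = 13·3·15 = 585
Δ = 0!·12!·2!/15! = 1/1365
Racah Σ t=0..0: t=0:+1/518400 = 1/518400
⇒ 3j(6 1 7; 0 0 0)² = 7/195, sgn -1
Racah Σ t=0..0: t=0:+1/1935360 = 1/1935360
⇒ 3j(6 1 7; -2 -1 3)² = 3/91, sgn +1
4πI² = N·(3j₀)²·(3jₘ)² = 9/13
I = -1·√(0.692308/4π) = -0.23471705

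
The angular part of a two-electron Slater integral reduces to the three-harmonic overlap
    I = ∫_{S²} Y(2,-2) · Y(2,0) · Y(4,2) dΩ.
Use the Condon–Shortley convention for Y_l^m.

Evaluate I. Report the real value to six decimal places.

0.156078

Checks pass: Σm=0; 8 even; l₃=4∈[0,4].
(2·2+1)(2·2+1)(2·4+1) = 225
Δ: 0! 4! 4! / 9! → 1/630
sum: t=0:+1/16 = 1/16
3j²(2 2 4; 0 0 0) = Δ·Π!·Σ² = 2/35  (sign +1)
sum: t=0:+1/96 = 1/96
3j²(2 2 4; -2 0 2) = Δ·Π!·Σ² = 1/42  (sign +1)
combine: 4πI² = 225·2/35·1/42 = 15/49
take √, sign +1: I = 0.15607835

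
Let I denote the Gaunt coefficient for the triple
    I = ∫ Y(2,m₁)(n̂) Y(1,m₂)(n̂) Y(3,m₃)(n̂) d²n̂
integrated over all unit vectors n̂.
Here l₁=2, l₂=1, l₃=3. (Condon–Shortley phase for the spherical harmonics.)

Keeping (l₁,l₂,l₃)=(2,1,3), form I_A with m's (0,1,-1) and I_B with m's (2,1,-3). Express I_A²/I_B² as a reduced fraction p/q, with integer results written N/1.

2/5

Same 2,1,3: normalisation and zero-m 3j drop out of the ratio.
A: Δ: 0! 4! 2! / 7! → 1/105; sum: t=0:+1/8 = 1/8; 3j²(2 1 3; 0 1 -1) = Δ·Π!·Σ² = 2/35  (sign +1)
B: Δ: 0! 4! 2! / 7! → 1/105; sum: t=0:+1/48 = 1/48; 3j²(2 1 3; 2 1 -3) = Δ·Π!·Σ² = 1/7  (sign +1)
I_A²/I_B² = (2/35)/(1/7) = 2/5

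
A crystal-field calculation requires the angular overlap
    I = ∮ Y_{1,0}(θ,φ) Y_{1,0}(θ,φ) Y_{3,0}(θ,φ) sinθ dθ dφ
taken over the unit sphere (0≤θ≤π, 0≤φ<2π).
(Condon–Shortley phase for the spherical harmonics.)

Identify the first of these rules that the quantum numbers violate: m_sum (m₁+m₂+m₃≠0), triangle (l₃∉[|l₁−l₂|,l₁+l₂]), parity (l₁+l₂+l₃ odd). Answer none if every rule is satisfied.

triangle

m₁+m₂+m₃ = 0 + 0 + 0 = 0  ✓
triangle: |1−1|=0 ≤ l₃=3 ≤ 1+1=2  ✗
parity: l₁+l₂+l₃ = 5 is odd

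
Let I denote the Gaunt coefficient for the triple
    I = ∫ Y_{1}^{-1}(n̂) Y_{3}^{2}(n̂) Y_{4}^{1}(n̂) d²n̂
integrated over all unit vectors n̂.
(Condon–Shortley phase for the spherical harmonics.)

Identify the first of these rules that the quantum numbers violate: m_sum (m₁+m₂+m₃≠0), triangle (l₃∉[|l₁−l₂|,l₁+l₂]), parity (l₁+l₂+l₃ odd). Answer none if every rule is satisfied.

m_sum

azimuthal sum: -1 + 2 + 1 = 2  ✗
2 ≤ 4 ≤ 4 (triangle on l)
L = 1 + 3 + 4 = 8 (even)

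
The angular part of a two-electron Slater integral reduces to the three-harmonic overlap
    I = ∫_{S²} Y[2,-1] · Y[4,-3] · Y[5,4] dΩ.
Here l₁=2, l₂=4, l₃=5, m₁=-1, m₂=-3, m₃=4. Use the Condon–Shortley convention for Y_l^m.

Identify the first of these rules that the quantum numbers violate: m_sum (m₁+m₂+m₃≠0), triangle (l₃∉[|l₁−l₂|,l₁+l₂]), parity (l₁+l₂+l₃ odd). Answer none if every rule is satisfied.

m₁+m₂+m₃ = -1 − 3 + 4 = 0  ✓
triangle: |2−4|=2 ≤ l₃=5 ≤ 2+4=6  ✓
parity: l₁+l₂+l₃ = 11 is odd  ✗

parity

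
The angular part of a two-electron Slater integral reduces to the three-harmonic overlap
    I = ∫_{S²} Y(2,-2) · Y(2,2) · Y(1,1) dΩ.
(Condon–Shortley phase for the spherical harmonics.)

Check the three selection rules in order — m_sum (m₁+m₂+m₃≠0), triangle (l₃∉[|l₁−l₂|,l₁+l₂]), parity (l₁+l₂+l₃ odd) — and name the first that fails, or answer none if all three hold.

m_sum

azimuthal sum: -2 + 2 + 1 = 1  ✗
0 ≤ 1 ≤ 4 (triangle on l)
L = 2 + 2 + 1 = 5 (odd)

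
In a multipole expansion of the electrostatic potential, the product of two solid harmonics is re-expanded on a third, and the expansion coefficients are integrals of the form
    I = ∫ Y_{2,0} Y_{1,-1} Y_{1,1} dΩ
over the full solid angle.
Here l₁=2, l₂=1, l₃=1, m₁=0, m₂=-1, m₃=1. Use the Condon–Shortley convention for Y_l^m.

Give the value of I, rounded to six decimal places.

Rules hold: Σm=0, L=4 even, 1≤1≤3.
N = 5·3·3 = 45
Δ = 2!·2!·0!/5! = 1/30
Racah Σ t=1..1: t=1:−1/1 = -1/1
⇒ 3j(2 1 1; 0 0 0)² = 2/15, sgn +1
Racah Σ t=0..0: t=0:+1/4 = 1/4
⇒ 3j(2 1 1; 0 -1 1)² = 1/30, sgn +1
4πI² = N·(3j₀)²·(3jₘ)² = 1/5
I = +1·√(0.2/4π) = 0.12615663

0.126157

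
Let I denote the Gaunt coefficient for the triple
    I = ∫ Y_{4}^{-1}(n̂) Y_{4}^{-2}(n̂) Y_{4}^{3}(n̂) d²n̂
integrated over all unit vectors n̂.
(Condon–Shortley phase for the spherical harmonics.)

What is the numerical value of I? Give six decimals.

-0.063661

m-sum 0 ✓  L=12 even ✓  0≤4≤8 ✓
Π(2lᵢ+1) = 9×9×9 = 729
triangle coeff Δ(4,4,4) = 1/450450
Σ_t [0,4]: t=0:+1/13824 t=1:−1/216 t=2:+1/64 t=3:−1/216 t=4:+1/13824 = 5/768
(3j)²=18/1001 [(4 4 4; 0 0 0)], sign=+1
Σ_t [1,2]: t=1:−1/864 t=2:+1/576 = 1/1728
(3j)²=5/1287 [(4 4 4; -1 -2 3)], sign=-1
⇒ 4πI² = 7290/143143
I = (-1)√(7290/143143/(4π)) = -0.06366105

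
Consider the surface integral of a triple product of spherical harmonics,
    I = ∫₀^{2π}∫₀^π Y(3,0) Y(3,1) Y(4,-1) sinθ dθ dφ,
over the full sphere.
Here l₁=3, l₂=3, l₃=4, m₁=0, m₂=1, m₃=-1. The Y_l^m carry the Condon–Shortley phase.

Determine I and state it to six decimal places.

-0.099323

Rules hold: Σm=0, L=10 even, 0≤4≤6.
N = 7·7·9 = 441
Δ = 2!·4!·4!/11! = 1/34650
Racah Σ t=0..2: t=0:+1/72 t=1:−1/16 t=2:+1/72 = -5/144
⇒ 3j(3 3 4; 0 0 0)² = 2/77, sgn -1
Racah Σ t=0..2: t=0:+1/288 t=1:−1/24 t=2:+1/48 = -5/288
⇒ 3j(3 3 4; 0 1 -1)² = 5/462, sgn +1
4πI² = N·(3j₀)²·(3jₘ)² = 15/121
I = -1·√(0.123967/4π) = -0.09932258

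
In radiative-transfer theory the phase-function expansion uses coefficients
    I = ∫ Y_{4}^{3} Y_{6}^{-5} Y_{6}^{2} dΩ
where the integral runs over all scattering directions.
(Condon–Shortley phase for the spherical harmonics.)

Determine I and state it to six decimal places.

Checks pass: Σm=0; 16 even; l₃=6∈[2,10].
(2·4+1)(2·6+1)(2·6+1) = 1521
Δ: 4! 4! 8! / 17! → 1/15315300
sum: t=0:+1/829440 t=1:−1/25920 t=2:+1/9216 t=3:−1/25920 t=4:+1/829440 = 7/207360
3j²(4 6 6; 0 0 0) = Δ·Π!·Σ² = 28/2431  (sign +1)
sum: t=0:+1/725760 t=1:−1/5806080 = 1/829440
3j²(4 6 6; 3 -5 2) = Δ·Π!·Σ² = 49/2652  (sign +1)
combine: 4πI² = 1521·28/2431·49/2652 = 1029/3179
take √, sign +1: I = 0.16049352

0.160494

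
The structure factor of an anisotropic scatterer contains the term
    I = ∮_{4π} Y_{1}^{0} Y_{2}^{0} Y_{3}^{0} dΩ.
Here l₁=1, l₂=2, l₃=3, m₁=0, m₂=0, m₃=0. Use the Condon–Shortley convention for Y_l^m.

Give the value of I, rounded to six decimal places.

0.247767

Rules hold: Σm=0, L=6 even, 1≤3≤3.
N = 3·5·7 = 105
Δ = 0!·2!·4!/7! = 1/105
Racah Σ t=0..0: t=0:+1/4 = 1/4
⇒ 3j(1 2 3; 0 0 0)² = 3/35, sgn -1
(m-triple is (0,0,0) — same symbol as above.)
4πI² = N·(3j₀)²·(3jₘ)² = 27/35
I = +1·√(0.771429/4π) = 0.24776670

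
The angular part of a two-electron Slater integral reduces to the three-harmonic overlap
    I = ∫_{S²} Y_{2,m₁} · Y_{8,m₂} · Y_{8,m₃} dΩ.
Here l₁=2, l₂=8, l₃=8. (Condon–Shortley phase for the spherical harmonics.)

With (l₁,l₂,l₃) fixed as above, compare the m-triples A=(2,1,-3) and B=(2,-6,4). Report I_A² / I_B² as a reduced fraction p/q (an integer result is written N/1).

55/26

Same 2,8,8: normalisation and zero-m 3j drop out of the ratio.
A: Δ: 2! 2! 14! / 19! → 1/348840; sum: t=0:+1/174182400 = 1/174182400; 3j²(2 8 8; 2 1 -3) = Δ·Π!·Σ² = 77/3876  (sign -1)
B: Δ: 2! 2! 14! / 19! → 1/348840; sum: t=0:+1/3832012800 = 1/3832012800; 3j²(2 8 8; 2 -6 4) = Δ·Π!·Σ² = 91/9690  (sign +1)
I_A²/I_B² = (77/3876)/(91/9690) = 55/26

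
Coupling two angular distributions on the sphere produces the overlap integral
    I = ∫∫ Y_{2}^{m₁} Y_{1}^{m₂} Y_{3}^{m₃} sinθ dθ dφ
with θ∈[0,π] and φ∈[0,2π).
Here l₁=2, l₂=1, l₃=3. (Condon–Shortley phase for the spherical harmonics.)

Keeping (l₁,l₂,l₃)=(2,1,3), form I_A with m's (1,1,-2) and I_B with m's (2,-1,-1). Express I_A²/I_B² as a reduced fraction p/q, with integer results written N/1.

Shared (l₁,l₂,l₃)=(2,1,3): N and (l;000)² cancel in I_A²/I_B².
A: Δ = 0!·4!·2!/7! = 1/105; Racah Σ t=0..0: t=0:+1/12 = 1/12; ⇒ 3j(2 1 3; 1 1 -2)² = 2/21, sgn -1
B: Δ = 0!·4!·2!/7! = 1/105; Racah Σ t=0..0: t=0:+1/48 = 1/48; ⇒ 3j(2 1 3; 2 -1 -1)² = 1/105, sgn +1
I_A²/I_B² = (2/21)/(1/105) = 10/1

10/1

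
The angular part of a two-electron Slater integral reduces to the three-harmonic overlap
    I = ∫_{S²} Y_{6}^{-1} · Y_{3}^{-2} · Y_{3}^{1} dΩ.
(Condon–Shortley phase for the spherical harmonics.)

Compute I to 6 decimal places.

0.000000

m-sum = -1 − 2 + 1 = -2 ≠ 0 ⇒ I = 0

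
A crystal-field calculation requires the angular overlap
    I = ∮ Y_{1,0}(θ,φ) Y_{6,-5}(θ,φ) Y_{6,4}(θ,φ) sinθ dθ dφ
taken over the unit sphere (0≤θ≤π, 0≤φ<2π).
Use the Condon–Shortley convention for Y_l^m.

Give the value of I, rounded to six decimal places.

0.000000

Σmᵢ = -1 ≠ 0, so the φ-integral vanishes; I = 0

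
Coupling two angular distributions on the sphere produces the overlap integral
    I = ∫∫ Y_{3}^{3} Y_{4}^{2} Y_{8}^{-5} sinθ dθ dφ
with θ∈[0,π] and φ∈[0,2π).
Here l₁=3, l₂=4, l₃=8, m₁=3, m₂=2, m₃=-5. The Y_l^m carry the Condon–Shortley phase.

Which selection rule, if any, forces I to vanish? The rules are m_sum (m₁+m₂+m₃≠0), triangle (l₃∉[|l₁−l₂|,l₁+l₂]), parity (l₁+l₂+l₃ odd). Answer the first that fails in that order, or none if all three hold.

triangle

Σmᵢ = 0  ✓
l₃∈[|l₁−l₂|,l₁+l₂]=[1,7], have l₃=8  ✗
Σlᵢ = 15 ⇒ odd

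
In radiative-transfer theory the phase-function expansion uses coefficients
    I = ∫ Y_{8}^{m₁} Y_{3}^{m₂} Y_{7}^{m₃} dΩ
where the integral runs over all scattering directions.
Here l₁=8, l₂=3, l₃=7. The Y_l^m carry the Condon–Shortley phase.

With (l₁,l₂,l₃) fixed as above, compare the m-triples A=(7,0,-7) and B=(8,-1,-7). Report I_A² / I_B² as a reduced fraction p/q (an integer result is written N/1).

Same 8,3,7: normalisation and zero-m 3j drop out of the ratio.
A: Δ: 4! 12! 2! / 19! → 1/5290740; sum: t=1:−1/5748019200 = -1/5748019200; 3j²(8 3 7; 7 0 -7) = Δ·Π!·Σ² = 91/3876  (sign -1)
B: Δ: 4! 12! 2! / 19! → 1/5290740; sum: t=0:+1/22992076800 = 1/22992076800; 3j²(8 3 7; 8 -1 -7) = Δ·Π!·Σ² = 91/2907  (sign +1)
I_A²/I_B² = (91/3876)/(91/2907) = 3/4

3/4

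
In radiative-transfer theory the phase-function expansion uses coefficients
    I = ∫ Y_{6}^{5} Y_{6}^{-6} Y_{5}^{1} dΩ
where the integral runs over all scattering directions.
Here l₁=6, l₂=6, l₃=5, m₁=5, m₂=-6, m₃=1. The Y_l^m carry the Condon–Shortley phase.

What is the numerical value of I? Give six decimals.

0.000000

l₁+l₂+l₃=17 is odd: 3j(l;000)=0 ⇒ I=0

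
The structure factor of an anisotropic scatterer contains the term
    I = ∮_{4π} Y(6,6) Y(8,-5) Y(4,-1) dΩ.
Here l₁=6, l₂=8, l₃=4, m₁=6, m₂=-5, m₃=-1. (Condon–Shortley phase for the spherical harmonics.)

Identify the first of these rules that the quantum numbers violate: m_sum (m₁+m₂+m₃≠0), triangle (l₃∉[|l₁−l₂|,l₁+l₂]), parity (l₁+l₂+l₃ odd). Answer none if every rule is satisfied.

none

azimuthal sum: 6 − 5 − 1 = 0  ✓
2 ≤ 4 ≤ 14 (triangle on l)  ✓
L = 6 + 8 + 4 = 18 (even)  ✓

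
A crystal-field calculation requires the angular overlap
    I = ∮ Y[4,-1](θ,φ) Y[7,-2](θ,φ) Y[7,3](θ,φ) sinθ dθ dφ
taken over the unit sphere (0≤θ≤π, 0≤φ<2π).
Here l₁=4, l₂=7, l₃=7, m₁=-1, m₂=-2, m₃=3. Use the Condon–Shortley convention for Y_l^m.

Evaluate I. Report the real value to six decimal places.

m-sum 0 ✓  L=18 even ✓  3≤7≤11 ✓
Π(2lᵢ+1) = 9×15×15 = 2025
triangle coeff Δ(4,7,7) = 1/58198140
Σ_t [0,4]: t=0:+1/17418240 t=1:−1/622080 t=2:+1/230400 t=3:−1/622080 t=4:+1/17418240 = 1/806400
(3j)²=2268/230945 [(4 7 7; 0 0 0)], sign=-1
Σ_t [1,4]: t=1:−1/2488320 t=2:+1/725760 t=3:−1/1935360 t=4:+1/52254720 = 5/10450944
(3j)²=31250/2909907 [(4 7 7; -1 -2 3)], sign=+1
⇒ 4πI² = 455625000/2133423721
I = (-1)√(455625000/2133423721/(4π)) = -0.13036478

-0.130365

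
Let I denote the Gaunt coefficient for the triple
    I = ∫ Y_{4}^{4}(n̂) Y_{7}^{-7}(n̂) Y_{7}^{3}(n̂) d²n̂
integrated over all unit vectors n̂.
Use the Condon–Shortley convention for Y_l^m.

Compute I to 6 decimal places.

-0.043650

Rules hold: Σm=0, L=18 even, 3≤7≤11.
N = 9·15·15 = 2025
Δ = 4!·4!·10!/19! = 1/58198140
Racah Σ t=0..4: t=0:+1/17418240 t=1:−1/622080 t=2:+1/230400 t=3:−1/622080 t=4:+1/17418240 = 1/806400
⇒ 3j(4 7 7; 0 0 0)² = 2268/230945, sgn -1
Racah Σ t=0..0: t=0:+1/2090188800 = 1/2090188800
⇒ 3j(4 7 7; 4 -7 3)² = 7/5814, sgn +1
4πI² = N·(3j₀)²·(3jₘ)² = 357210/14919047
I = -1·√(0.0239432/4π) = -0.04365021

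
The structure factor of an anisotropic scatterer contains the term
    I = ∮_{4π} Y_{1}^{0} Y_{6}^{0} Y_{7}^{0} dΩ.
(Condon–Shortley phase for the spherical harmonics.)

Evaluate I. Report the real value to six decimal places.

m-sum 0 ✓  L=14 even ✓  5≤7≤7 ✓
Π(2lᵢ+1) = 3×13×15 = 585
triangle coeff Δ(1,6,7) = 1/1365
Σ_t [0,0]: t=0:+1/518400 = 1/518400
(3j)²=7/195 [(1 6 7; 0 0 0)], sign=-1
(m-triple is (0,0,0) — same symbol as above.)
⇒ 4πI² = 49/65
I = (+1)√(49/65/(4π)) = 0.24492687

0.244927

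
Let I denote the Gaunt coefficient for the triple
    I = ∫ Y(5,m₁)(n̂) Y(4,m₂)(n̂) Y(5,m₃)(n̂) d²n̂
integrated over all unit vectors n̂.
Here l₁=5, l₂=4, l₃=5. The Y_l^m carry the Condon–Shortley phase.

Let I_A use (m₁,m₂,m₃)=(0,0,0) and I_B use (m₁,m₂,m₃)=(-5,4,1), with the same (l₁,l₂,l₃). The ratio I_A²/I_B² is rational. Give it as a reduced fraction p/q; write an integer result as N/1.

Same 5,4,5: normalisation and zero-m 3j drop out of the ratio.
A: Δ: 4! 6! 4! / 15! → 1/3153150; sum: t=0:+1/69120 t=1:−1/1728 t=2:+1/576 t=3:−1/1728 t=4:+1/69120 = 7/11520; 3j²(5 4 5; 0 0 0) = Δ·Π!·Σ² = 2/143  (sign -1)
B: Δ: 4! 6! 4! / 15! → 1/3153150; sum: t=4:+1/414720 = 1/414720; 3j²(5 4 5; -5 4 1) = Δ·Π!·Σ² = 2/429  (sign +1)
I_A²/I_B² = (2/143)/(2/429) = 3/1

3/1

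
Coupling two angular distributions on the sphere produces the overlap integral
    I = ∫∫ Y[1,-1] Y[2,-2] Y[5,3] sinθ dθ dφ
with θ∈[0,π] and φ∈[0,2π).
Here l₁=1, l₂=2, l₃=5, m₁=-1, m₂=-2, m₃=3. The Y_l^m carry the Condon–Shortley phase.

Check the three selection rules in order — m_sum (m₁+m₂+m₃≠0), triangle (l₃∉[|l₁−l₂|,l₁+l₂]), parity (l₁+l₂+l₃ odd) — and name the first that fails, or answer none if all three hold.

triangle

m₁+m₂+m₃ = -1 − 2 + 3 = 0  ✓
triangle: |1−2|=1 ≤ l₃=5 ≤ 1+2=3  ✗
parity: l₁+l₂+l₃ = 8 is even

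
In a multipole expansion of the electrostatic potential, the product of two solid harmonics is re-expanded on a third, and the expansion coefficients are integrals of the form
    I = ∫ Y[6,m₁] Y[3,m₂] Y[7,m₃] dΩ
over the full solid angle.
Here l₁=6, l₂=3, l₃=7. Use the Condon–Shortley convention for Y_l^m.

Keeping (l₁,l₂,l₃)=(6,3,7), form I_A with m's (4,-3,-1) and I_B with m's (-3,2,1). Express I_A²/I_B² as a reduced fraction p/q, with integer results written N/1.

Shared (l₁,l₂,l₃)=(6,3,7): N and (l;000)² cancel in I_A²/I_B².
A: Δ = 2!·10!·4!/17! = 1/2042040; Racah Σ t=0..0: t=0:+1/3870720 = 1/3870720; ⇒ 3j(6 3 7; 4 -3 -1)² = 675/136136, sgn +1
B: Δ = 2!·10!·4!/17! = 1/2042040; Racah Σ t=1..2: t=1:−1/1935360 t=2:+1/362880 = 13/5806080; ⇒ 3j(6 3 7; -3 2 1)² = 195/10472, sgn +1
I_A²/I_B² = (675/136136)/(195/10472) = 45/169

45/169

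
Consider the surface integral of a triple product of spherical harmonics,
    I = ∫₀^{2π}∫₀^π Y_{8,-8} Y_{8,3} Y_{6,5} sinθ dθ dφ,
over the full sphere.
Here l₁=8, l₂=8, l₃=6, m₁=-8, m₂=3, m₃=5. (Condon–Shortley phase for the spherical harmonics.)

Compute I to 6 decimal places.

Checks pass: Σm=0; 22 even; l₃=6∈[0,16].
(2·8+1)(2·8+1)(2·6+1) = 3757
Δ: 10! 6! 6! / 23! → 1/13742520792
sum: t=2:+1/41803776000 t=3:−1/435456000 t=4:+1/39813120 t=5:−1/18662400 t=6:+1/39813120 t=7:−1/435456000 t=8:+1/41803776000 = -11/1393459200
3j²(8 8 6; 0 0 0) = Δ·Π!·Σ² = 600/96577  (sign -1)
sum: t=10:+1/313528320000 = 1/313528320000
3j²(8 8 6; -8 3 5) = Δ·Π!·Σ² = 22/7429  (sign -1)
combine: 4πI² = 3757·600/96577·22/7429 = 13200/190969
take √, sign +1: I = 0.07416527

0.074165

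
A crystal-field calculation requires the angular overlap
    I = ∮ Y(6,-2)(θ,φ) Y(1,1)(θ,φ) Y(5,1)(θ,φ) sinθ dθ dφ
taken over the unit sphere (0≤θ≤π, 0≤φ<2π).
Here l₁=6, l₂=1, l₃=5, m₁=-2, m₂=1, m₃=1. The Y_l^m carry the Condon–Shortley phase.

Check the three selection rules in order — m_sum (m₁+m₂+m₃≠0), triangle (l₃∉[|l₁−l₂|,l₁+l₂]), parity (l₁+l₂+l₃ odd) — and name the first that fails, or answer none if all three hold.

Σmᵢ = 0  ✓
l₃∈[|l₁−l₂|,l₁+l₂]=[5,7], have l₃=5  ✓
Σlᵢ = 12 ⇒ even  ✓

none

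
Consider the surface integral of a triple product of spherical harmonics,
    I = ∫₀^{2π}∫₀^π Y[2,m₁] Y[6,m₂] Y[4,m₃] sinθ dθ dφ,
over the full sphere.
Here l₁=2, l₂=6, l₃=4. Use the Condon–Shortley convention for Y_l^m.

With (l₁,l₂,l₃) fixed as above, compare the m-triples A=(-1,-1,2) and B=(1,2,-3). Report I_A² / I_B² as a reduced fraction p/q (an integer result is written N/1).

Same 2,6,4: normalisation and zero-m 3j drop out of the ratio.
A: Δ: 4! 0! 8! / 13! → 1/6435; sum: t=3:−1/8640 = -1/8640; 3j²(2 6 4; -1 -1 2) = Δ·Π!·Σ² = 14/1287  (sign -1)
B: Δ: 4! 0! 8! / 13! → 1/6435; sum: t=1:−1/30240 = -1/30240; 3j²(2 6 4; 1 2 -3) = Δ·Π!·Σ² = 32/6435  (sign +1)
I_A²/I_B² = (14/1287)/(32/6435) = 35/16

35/16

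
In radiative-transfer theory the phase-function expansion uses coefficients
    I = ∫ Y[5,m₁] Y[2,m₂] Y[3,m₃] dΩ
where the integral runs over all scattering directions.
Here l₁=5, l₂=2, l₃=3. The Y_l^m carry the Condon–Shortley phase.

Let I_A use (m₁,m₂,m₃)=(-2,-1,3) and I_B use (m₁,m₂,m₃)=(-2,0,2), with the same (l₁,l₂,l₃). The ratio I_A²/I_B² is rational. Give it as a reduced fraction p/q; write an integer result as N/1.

1/9

l's match ⇒ only the (l;m) 3-j factors differ between A and B.
A: triangle coeff Δ(5,2,3) = 1/2310; Σ_t [1,1]: t=1:−1/4320 = -1/4320; (3j)²=1/330 [(5 2 3; -2 -1 3)], sign=-1
B: triangle coeff Δ(5,2,3) = 1/2310; Σ_t [2,2]: t=2:+1/480 = 1/480; (3j)²=3/110 [(5 2 3; -2 0 2)], sign=-1
I_A²/I_B² = (1/330)/(3/110) = 1/9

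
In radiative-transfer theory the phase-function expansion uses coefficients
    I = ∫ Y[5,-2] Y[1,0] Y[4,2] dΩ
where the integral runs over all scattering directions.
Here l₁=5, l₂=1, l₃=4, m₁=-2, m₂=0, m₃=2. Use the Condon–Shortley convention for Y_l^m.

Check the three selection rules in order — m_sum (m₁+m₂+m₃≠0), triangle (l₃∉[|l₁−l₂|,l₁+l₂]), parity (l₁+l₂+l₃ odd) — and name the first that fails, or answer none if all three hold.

none

Σmᵢ = 0  ✓
l₃∈[|l₁−l₂|,l₁+l₂]=[4,6], have l₃=4  ✓
Σlᵢ = 10 ⇒ even  ✓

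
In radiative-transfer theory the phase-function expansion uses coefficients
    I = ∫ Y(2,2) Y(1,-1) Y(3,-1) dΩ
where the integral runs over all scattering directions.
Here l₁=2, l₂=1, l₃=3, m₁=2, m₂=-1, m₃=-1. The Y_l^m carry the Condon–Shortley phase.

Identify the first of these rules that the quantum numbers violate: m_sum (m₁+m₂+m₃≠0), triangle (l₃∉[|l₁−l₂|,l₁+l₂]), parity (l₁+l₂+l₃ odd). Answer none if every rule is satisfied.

Σmᵢ = 0  ✓
l₃∈[|l₁−l₂|,l₁+l₂]=[1,3], have l₃=3  ✓
Σlᵢ = 6 ⇒ even  ✓

none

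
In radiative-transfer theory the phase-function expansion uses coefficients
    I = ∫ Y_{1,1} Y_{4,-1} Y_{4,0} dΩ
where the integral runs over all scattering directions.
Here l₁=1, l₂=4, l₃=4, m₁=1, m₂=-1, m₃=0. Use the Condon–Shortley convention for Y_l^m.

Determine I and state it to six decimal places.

0.000000

l₁+l₂+l₃=9 is odd: 3j(l;000)=0 ⇒ I=0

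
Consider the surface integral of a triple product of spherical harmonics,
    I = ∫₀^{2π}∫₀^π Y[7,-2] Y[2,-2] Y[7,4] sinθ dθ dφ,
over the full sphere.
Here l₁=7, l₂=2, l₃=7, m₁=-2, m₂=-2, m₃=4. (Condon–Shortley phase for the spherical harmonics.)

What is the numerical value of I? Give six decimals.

-0.163963

Checks pass: Σm=0; 16 even; l₃=7∈[5,9].
(2·7+1)(2·2+1)(2·7+1) = 1125
Δ: 2! 12! 2! / 17! → 1/185640
sum: t=0:+1/2419200 t=1:−1/518400 t=2:+1/2419200 = -1/907200
3j²(7 2 7; 0 0 0) = Δ·Π!·Σ² = 56/3315  (sign +1)
sum: t=0:+1/8709120 = 1/8709120
3j²(7 2 7; -2 -2 4) = Δ·Π!·Σ² = 55/3094  (sign -1)
combine: 4πI² = 1125·56/3315·55/3094 = 16500/48841
take √, sign -1: I = -0.16396259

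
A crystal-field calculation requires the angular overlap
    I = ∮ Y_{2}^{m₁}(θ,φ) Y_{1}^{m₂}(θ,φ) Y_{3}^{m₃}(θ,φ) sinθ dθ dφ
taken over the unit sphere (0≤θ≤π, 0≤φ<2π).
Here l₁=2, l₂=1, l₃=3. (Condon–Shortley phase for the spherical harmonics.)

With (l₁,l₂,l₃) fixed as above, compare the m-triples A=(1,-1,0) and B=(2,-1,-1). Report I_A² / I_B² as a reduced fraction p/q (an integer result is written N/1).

3/1

l's match ⇒ only the (l;m) 3-j factors differ between A and B.
A: triangle coeff Δ(2,1,3) = 1/105; Σ_t [0,0]: t=0:+1/12 = 1/12; (3j)²=1/35 [(2 1 3; 1 -1 0)], sign=-1
B: triangle coeff Δ(2,1,3) = 1/105; Σ_t [0,0]: t=0:+1/48 = 1/48; (3j)²=1/105 [(2 1 3; 2 -1 -1)], sign=+1
I_A²/I_B² = (1/35)/(1/105) = 3/1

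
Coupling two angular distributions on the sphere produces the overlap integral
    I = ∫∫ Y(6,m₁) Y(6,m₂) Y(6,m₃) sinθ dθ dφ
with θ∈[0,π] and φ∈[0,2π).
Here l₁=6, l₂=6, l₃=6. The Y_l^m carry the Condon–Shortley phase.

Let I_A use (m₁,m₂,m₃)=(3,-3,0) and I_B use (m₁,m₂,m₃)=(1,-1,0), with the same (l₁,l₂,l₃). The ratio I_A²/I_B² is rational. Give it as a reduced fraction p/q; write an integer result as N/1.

Shared (l₁,l₂,l₃)=(6,6,6): N and (l;000)² cancel in I_A²/I_B².
A: Δ = 6!·6!·6!/19! = 1/325909584; Racah Σ t=0..3: t=0:+1/933120 t=1:−1/276480 t=2:+1/691200 t=3:−1/18662400 = -43/37324800; ⇒ 3j(6 6 6; 3 -3 0)² = 1849/184756, sgn -1
B: Δ = 6!·6!·6!/19! = 1/325909584; Racah Σ t=0..5: t=0:+1/10368000 t=1:−1/276480 t=2:+1/62208 t=3:−1/82944 t=4:+1/691200 t=5:−1/62208000 = 1/518400; ⇒ 3j(6 6 6; 1 -1 0)² = 100/46189, sgn +1
I_A²/I_B² = (1849/184756)/(100/46189) = 1849/400

1849/400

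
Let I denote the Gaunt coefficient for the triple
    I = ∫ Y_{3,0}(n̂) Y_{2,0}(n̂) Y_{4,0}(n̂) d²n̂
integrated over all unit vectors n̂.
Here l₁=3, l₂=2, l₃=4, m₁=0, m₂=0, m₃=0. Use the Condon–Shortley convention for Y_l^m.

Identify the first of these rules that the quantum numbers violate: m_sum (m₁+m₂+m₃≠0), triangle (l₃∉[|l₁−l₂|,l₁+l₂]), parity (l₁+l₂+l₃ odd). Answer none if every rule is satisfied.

m₁+m₂+m₃ = 0 + 0 + 0 = 0  ✓
triangle: |3−2|=1 ≤ l₃=4 ≤ 3+2=5  ✓
parity: l₁+l₂+l₃ = 9 is odd  ✗

parity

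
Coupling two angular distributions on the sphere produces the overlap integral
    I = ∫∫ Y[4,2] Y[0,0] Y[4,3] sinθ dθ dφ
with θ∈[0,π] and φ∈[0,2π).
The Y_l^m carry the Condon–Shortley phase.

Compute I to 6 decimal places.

0.000000

2 + 0 + 3 = 5 ≠ 0: azimuthal integral kills it; I = 0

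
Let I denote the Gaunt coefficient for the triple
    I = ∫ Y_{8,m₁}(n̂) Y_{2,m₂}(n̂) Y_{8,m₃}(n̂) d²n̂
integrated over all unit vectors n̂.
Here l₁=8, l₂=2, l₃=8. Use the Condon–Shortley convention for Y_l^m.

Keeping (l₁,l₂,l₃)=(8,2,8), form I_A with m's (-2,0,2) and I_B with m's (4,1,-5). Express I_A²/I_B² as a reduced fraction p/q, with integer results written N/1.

Shared (l₁,l₂,l₃)=(8,2,8): N and (l;000)² cancel in I_A²/I_B².
A: Δ = 2!·14!·2!/19! = 1/348840; Racah Σ t=0..2: t=0:+1/348364800 t=1:−1/43545600 t=2:+1/116121600 = -1/87091200; ⇒ 3j(8 2 8; -2 0 2)² = 10/969, sgn -1
B: Δ = 2!·14!·2!/19! = 1/348840; Racah Σ t=1..2: t=1:−1/479001600 t=2:+1/1916006400 = -1/638668800; ⇒ 3j(8 2 8; 4 1 -5)² = 117/6460, sgn +1
I_A²/I_B² = (10/969)/(117/6460) = 200/351

200/351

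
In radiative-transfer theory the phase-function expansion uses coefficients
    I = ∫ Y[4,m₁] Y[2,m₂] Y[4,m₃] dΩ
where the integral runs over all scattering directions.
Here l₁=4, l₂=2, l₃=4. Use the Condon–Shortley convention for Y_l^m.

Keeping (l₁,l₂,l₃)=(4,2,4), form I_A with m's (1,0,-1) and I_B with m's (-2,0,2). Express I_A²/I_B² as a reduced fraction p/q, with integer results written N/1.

l's match ⇒ only the (l;m) 3-j factors differ between A and B.
A: triangle coeff Δ(4,2,4) = 1/13860; Σ_t [0,2]: t=0:+1/144 t=1:−1/48 t=2:+1/480 = -17/1440; (3j)²=289/13860 [(4 2 4; 1 0 -1)], sign=+1
B: triangle coeff Δ(4,2,4) = 1/13860; Σ_t [0,2]: t=0:+1/2880 t=1:−1/120 t=2:+1/192 = -1/360; (3j)²=16/3465 [(4 2 4; -2 0 2)], sign=-1
I_A²/I_B² = (289/13860)/(16/3465) = 289/64

289/64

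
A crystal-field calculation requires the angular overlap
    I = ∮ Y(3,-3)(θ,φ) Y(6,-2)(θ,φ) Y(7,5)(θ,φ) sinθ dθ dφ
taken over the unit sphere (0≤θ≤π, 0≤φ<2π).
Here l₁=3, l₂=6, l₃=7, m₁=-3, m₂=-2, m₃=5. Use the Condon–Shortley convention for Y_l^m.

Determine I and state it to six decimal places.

m-sum 0 ✓  L=16 even ✓  3≤7≤9 ✓
Π(2lᵢ+1) = 7×13×15 = 1365
triangle coeff Δ(3,6,7) = 1/2042040
Σ_t [0,2]: t=0:+1/207360 t=1:−1/57600 t=2:+1/207360 = -1/129600
(3j)²=168/12155 [(3 6 7; 0 0 0)], sign=+1
Σ_t [2,2]: t=2:+1/3870720 = 1/3870720
(3j)²=135/6188 [(3 6 7; -3 -2 5)], sign=+1
⇒ 4πI² = 17010/41327
I = (+1)√(17010/41327/(4π)) = 0.18097988

0.180980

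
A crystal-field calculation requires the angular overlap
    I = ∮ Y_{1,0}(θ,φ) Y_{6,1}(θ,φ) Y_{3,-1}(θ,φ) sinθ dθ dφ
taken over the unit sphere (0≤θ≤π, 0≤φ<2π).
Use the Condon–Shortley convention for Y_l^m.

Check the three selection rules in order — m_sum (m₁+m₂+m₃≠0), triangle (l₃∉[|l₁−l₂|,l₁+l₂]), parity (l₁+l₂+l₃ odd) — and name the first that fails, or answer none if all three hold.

Σmᵢ = 0  ✓
l₃∈[|l₁−l₂|,l₁+l₂]=[5,7], have l₃=3  ✗
Σlᵢ = 10 ⇒ even

triangle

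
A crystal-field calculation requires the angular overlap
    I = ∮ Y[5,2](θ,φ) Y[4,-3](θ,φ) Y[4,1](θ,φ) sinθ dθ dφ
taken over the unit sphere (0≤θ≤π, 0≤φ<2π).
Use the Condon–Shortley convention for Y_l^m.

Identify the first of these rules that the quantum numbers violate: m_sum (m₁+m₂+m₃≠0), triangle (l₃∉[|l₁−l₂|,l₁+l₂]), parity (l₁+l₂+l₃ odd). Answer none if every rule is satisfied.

parity

Σmᵢ = 0  ✓
l₃∈[|l₁−l₂|,l₁+l₂]=[1,9], have l₃=4  ✓
Σlᵢ = 13 ⇒ odd  ✗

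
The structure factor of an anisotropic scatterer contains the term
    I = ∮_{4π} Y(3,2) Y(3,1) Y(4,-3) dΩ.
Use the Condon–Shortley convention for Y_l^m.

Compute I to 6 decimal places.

Checks pass: Σm=0; 10 even; l₃=4∈[0,6].
(2·3+1)(2·3+1)(2·4+1) = 441
Δ: 2! 4! 4! / 11! → 1/34650
sum: t=0:+1/72 t=1:−1/16 t=2:+1/72 = -5/144
3j²(3 3 4; 0 0 0) = Δ·Π!·Σ² = 2/77  (sign -1)
sum: t=0:+1/288 t=1:−1/144 = -1/288
3j²(3 3 4; 2 1 -3) = Δ·Π!·Σ² = 1/99  (sign +1)
combine: 4πI² = 441·2/77·1/99 = 14/121
take √, sign -1: I = -0.09595473

-0.095955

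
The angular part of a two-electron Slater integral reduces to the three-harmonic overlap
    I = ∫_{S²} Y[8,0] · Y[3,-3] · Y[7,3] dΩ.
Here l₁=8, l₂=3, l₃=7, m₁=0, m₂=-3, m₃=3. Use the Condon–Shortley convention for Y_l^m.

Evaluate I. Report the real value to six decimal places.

Rules hold: Σm=0, L=18 even, 5≤7≤11.
N = 17·7·15 = 1785
Δ = 4!·12!·2!/19! = 1/5290740
Racah Σ t=1..3: t=1:−1/7257600 t=2:+1/2073600 t=3:−1/7257600 = 1/4838400
⇒ 3j(8 3 7; 0 0 0)² = 252/20995, sgn -1
Racah Σ t=0..0: t=0:+1/46448640 = 1/46448640
⇒ 3j(8 3 7; 0 -3 3)² = 75/8398, sgn +1
4πI² = N·(3j₀)²·(3jₘ)² = 198450/1037153
I = -1·√(0.191341/4π) = -0.12339547

-0.123395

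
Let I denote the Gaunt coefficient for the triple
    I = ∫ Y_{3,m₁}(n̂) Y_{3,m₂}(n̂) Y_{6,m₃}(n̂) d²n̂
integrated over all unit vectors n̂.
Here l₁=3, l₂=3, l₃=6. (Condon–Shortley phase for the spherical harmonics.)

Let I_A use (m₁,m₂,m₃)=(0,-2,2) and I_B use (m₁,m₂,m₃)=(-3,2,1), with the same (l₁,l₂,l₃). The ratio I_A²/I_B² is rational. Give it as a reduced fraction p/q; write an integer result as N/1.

32/1

l's match ⇒ only the (l;m) 3-j factors differ between A and B.
A: triangle coeff Δ(3,3,6) = 1/12012; Σ_t [0,0]: t=0:+1/4320 = 1/4320; (3j)²=8/429 [(3 3 6; 0 -2 2)], sign=+1
B: triangle coeff Δ(3,3,6) = 1/12012; Σ_t [0,0]: t=0:+1/86400 = 1/86400; (3j)²=1/1716 [(3 3 6; -3 2 1)], sign=-1
I_A²/I_B² = (8/429)/(1/1716) = 32/1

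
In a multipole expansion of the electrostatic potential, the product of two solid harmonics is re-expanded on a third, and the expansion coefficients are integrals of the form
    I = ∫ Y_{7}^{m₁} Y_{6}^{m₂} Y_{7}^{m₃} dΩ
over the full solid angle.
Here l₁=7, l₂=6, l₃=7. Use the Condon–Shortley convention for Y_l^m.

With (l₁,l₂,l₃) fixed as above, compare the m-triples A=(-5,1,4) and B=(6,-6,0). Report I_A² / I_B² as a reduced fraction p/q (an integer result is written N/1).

Shared (l₁,l₂,l₃)=(7,6,7): N and (l;000)² cancel in I_A²/I_B².
A: Δ = 6!·8!·6!/21! = 1/2444321880; Racah Σ t=4..6: t=4:+1/69672960 t=5:−1/29030400 t=6:+1/124416000 = -1/82944000; ⇒ 3j(7 6 7; -5 1 4)² = 693/83980, sgn +1
B: Δ = 6!·8!·6!/21! = 1/2444321880; Racah Σ t=0..0: t=0:+1/2612736000 = 1/2612736000; ⇒ 3j(7 6 7; 6 -6 0)² = 22/4845, sgn -1
I_A²/I_B² = (693/83980)/(22/4845) = 189/104

189/104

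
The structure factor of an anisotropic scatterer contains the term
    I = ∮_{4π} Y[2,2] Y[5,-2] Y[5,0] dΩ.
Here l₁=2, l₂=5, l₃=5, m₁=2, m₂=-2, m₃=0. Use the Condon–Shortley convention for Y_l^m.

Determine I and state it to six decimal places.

Rules hold: Σm=0, L=12 even, 3≤5≤7.
N = 5·11·11 = 605
Δ = 2!·2!·8!/13! = 1/38610
Racah Σ t=0..2: t=0:+1/2880 t=1:−1/576 t=2:+1/2880 = -1/960
⇒ 3j(2 5 5; 0 0 0)² = 10/429, sgn +1
Racah Σ t=0..0: t=0:+1/2880 = 1/2880
⇒ 3j(2 5 5; 2 -2 0)² = 14/429, sgn -1
4πI² = N·(3j₀)²·(3jₘ)² = 700/1521
I = -1·√(0.460224/4π) = -0.19137248

-0.191372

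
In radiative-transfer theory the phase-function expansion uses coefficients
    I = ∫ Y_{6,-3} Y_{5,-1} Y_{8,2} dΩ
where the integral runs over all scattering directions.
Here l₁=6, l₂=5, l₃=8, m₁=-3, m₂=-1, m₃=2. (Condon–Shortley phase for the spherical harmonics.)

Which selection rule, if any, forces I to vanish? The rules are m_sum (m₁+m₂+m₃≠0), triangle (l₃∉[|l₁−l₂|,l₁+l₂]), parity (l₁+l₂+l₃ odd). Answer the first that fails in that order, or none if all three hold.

m_sum

Σmᵢ = -2  ✗
l₃∈[|l₁−l₂|,l₁+l₂]=[1,11], have l₃=8
Σlᵢ = 19 ⇒ odd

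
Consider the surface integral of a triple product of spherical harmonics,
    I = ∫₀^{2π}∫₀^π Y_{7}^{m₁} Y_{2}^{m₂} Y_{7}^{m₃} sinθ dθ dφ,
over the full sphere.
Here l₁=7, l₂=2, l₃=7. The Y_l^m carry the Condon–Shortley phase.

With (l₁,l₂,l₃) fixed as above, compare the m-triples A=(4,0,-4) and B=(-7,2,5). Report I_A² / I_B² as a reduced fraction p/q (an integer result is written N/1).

32/273

Shared (l₁,l₂,l₃)=(7,2,7): N and (l;000)² cancel in I_A²/I_B².
A: Δ = 2!·12!·2!/17! = 1/185640; Racah Σ t=0..2: t=0:+1/8709120 t=1:−1/7257600 t=2:+1/159667200 = -1/59875200; ⇒ 3j(7 2 7; 4 0 -4)² = 8/23205, sgn +1
B: Δ = 2!·12!·2!/17! = 1/185640; Racah Σ t=2..2: t=2:+1/1916006400 = 1/1916006400; ⇒ 3j(7 2 7; -7 2 5)² = 1/340, sgn +1
I_A²/I_B² = (8/23205)/(1/340) = 32/273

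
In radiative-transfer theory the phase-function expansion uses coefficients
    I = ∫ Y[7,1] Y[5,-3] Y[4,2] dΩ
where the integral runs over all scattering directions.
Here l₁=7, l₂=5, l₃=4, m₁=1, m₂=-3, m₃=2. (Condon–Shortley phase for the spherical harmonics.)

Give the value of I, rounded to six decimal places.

0.161478

Rules hold: Σm=0, L=16 even, 2≤4≤12.
N = 15·11·9 = 1485
Δ = 8!·6!·2!/17! = 1/6126120
Racah Σ t=3..5: t=3:−1/69120 t=4:+1/20736 t=5:−1/69120 = 1/51840
⇒ 3j(7 5 4; 0 0 0)² = 280/21879, sgn +1
Racah Σ t=0..2: t=0:+1/58060800 t=1:−1/604800 t=2:+1/138240 = 13/2322432
⇒ 3j(7 5 4; 1 -3 2)² = 1625/94248, sgn +1
4πI² = N·(3j₀)²·(3jₘ)² = 3125/9537
I = +1·√(0.327671/4π) = 0.16147831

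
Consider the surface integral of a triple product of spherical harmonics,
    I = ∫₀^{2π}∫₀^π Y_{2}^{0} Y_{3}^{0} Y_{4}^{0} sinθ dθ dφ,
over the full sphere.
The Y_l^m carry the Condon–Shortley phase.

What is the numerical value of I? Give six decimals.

l₁+l₂+l₃=9 is odd: 3j(l;000)=0 ⇒ I=0

0.000000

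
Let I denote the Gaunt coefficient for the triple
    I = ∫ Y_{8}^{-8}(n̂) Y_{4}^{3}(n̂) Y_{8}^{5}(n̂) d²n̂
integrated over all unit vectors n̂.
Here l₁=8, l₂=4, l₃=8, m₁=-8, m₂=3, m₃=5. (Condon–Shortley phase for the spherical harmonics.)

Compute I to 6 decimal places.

-0.089083

Rules hold: Σm=0, L=20 even, 4≤8≤12.
N = 17·9·17 = 2601
Δ = 4!·12!·4!/21! = 1/185175900
Racah Σ t=0..4: t=0:+1/557383680 t=1:−1/21772800 t=2:+1/8294400 t=3:−1/21772800 t=4:+1/557383680 = 1/30965760
⇒ 3j(8 4 8; 0 0 0)² = 36/4199, sgn +1
Racah Σ t=4..4: t=4:+1/68976230400 = 1/68976230400
⇒ 3j(8 4 8; -8 3 5)² = 13/2907, sgn -1
4πI² = N·(3j₀)²·(3jₘ)² = 36/361
I = -1·√(0.099723/4π) = -0.08908257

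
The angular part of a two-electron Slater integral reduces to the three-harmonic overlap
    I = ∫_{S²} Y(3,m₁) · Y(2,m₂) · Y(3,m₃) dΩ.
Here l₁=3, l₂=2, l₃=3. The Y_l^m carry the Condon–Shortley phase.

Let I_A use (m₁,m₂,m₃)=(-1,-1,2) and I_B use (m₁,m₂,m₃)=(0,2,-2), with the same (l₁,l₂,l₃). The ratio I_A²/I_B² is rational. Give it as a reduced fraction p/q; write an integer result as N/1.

3/4

l's match ⇒ only the (l;m) 3-j factors differ between A and B.
A: triangle coeff Δ(3,2,3) = 1/3780; Σ_t [0,1]: t=0:+1/48 t=1:−1/12 = -1/16; (3j)²=1/28 [(3 2 3; -1 -1 2)], sign=+1
B: triangle coeff Δ(3,2,3) = 1/3780; Σ_t [2,2]: t=2:+1/24 = 1/24; (3j)²=1/21 [(3 2 3; 0 2 -2)], sign=-1
I_A²/I_B² = (1/28)/(1/21) = 3/4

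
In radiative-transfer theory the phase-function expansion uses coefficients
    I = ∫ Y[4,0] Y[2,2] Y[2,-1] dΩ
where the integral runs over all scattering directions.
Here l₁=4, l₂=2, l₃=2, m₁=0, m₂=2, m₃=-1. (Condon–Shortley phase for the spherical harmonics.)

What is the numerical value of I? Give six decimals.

Σmᵢ = 1 ≠ 0, so the φ-integral vanishes; I = 0

0.000000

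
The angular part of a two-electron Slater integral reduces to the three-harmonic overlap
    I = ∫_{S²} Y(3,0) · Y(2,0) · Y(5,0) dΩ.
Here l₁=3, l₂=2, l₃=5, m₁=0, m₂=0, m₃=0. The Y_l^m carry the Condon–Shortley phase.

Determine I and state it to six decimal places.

0.239615

Checks pass: Σm=0; 10 even; l₃=5∈[1,5].
(2·3+1)(2·2+1)(2·5+1) = 385
Δ: 0! 6! 4! / 11! → 1/2310
sum: t=0:+1/144 = 1/144
3j²(3 2 5; 0 0 0) = Δ·Π!·Σ² = 10/231  (sign -1)
(m-triple is (0,0,0) — same symbol as above.)
combine: 4πI² = 385·10/231·10/231 = 500/693
take √, sign +1: I = 0.23961470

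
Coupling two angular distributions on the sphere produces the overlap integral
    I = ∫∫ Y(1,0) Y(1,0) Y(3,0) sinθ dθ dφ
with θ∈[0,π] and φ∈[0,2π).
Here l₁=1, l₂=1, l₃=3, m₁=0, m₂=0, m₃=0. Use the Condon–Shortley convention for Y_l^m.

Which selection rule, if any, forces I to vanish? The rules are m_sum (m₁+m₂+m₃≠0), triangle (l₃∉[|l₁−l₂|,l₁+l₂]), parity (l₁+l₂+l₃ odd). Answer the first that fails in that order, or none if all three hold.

m₁+m₂+m₃ = 0 + 0 + 0 = 0  ✓
triangle: |1−1|=0 ≤ l₃=3 ≤ 1+1=2  ✗
parity: l₁+l₂+l₃ = 5 is odd

triangle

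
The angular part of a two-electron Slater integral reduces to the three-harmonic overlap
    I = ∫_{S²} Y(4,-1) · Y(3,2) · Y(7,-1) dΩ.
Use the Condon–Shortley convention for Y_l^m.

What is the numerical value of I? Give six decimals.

m-sum 0 ✓  L=14 even ✓  1≤7≤7 ✓
Π(2lᵢ+1) = 9×7×15 = 945
triangle coeff Δ(4,3,7) = 1/45045
Σ_t [0,0]: t=0:+1/20736 = 1/20736
(3j)²=35/1287 [(4 3 7; 0 0 0)], sign=-1
Σ_t [0,0]: t=0:+1/86400 = 1/86400
(3j)²=16/2145 [(4 3 7; -1 2 -1)], sign=+1
⇒ 4πI² = 3920/20449
I = (-1)√(3920/20449/(4π)) = -0.12350998

-0.123510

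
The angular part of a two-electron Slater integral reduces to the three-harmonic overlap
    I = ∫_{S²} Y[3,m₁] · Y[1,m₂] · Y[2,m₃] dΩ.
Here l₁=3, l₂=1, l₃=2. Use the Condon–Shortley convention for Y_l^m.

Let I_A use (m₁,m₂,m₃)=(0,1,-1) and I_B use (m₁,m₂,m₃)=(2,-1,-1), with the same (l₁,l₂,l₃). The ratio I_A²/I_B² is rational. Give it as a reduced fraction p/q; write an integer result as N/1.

3/10

l's match ⇒ only the (l;m) 3-j factors differ between A and B.
A: triangle coeff Δ(3,1,2) = 1/105; Σ_t [2,2]: t=2:+1/12 = 1/12; (3j)²=1/35 [(3 1 2; 0 1 -1)], sign=-1
B: triangle coeff Δ(3,1,2) = 1/105; Σ_t [0,0]: t=0:+1/12 = 1/12; (3j)²=2/21 [(3 1 2; 2 -1 -1)], sign=-1
I_A²/I_B² = (1/35)/(2/21) = 3/10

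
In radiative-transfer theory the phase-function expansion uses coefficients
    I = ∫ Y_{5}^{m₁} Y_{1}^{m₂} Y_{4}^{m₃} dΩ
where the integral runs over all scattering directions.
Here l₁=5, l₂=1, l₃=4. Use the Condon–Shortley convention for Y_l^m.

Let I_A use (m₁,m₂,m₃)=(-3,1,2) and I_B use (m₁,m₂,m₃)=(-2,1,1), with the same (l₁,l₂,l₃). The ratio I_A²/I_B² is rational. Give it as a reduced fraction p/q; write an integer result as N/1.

l's match ⇒ only the (l;m) 3-j factors differ between A and B.
A: triangle coeff Δ(5,1,4) = 1/495; Σ_t [2,2]: t=2:+1/2880 = 1/2880; (3j)²=28/495 [(5 1 4; -3 1 2)], sign=+1
B: triangle coeff Δ(5,1,4) = 1/495; Σ_t [2,2]: t=2:+1/1440 = 1/1440; (3j)²=7/165 [(5 1 4; -2 1 1)], sign=-1
I_A²/I_B² = (28/495)/(7/165) = 4/3

4/3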